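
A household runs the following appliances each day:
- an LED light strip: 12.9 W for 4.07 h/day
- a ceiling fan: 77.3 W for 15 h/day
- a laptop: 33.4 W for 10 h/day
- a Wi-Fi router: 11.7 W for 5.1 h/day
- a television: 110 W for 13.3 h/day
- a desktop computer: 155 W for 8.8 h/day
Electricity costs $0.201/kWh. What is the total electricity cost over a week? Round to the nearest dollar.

LED light strip: 12.9 W × 4.07 h × 7 d = 368 Wh = 0.3675 kWh
ceiling fan: 77.3 W × 15 h × 7 d = 8,116 Wh = 8.117 kWh
laptop: 33.4 W × 10 h × 7 d = 2,338 Wh = 2.338 kWh
Wi-Fi router: 11.7 W × 5.1 h × 7 d = 418 Wh = 0.4177 kWh
television: 110 W × 13.3 h × 7 d = 10,241 Wh = 10.24 kWh
desktop computer: 155 W × 8.8 h × 7 d = 9,548 Wh = 9.548 kWh
Total energy = 0.3675 + 8.117 + 2.338 + 0.4177 + 10.24 + 9.548 = 31.03 kWh
Cost = 31.03 kWh × $0.201 = $6.24 ≈ $6

$6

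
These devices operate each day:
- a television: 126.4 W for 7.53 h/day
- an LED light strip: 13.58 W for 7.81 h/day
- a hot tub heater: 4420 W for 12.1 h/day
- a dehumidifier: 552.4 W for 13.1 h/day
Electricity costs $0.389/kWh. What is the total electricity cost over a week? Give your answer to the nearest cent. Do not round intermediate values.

$168.22

television: 126.4 W × 7.53 h × 7 d = 6,663 Wh = 6.663 kWh
LED light strip: 13.58 W × 7.81 h × 7 d = 742 Wh = 0.7424 kWh
hot tub heater: 4420 W × 12.1 h × 7 d = 374,374 Wh = 374.4 kWh
dehumidifier: 552.4 W × 13.1 h × 7 d = 50,655 Wh = 50.66 kWh
Total energy = 6.663 + 0.7424 + 374.4 + 50.66 = 432.4 kWh
Cost = 432.4 kWh × $0.389 = $168.22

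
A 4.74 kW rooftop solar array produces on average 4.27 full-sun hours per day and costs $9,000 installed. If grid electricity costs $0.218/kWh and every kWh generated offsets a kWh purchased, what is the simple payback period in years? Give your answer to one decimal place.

5.6 years

Daily generation = 4.74 kW × 4.27 h = 20.24 kWh
Annual generation = 20.24 × 365 = 7387.5 kWh
Annual savings = 7387.5 × $0.218 = $1,610.48
Payback = $9,000 / $1,610.48 = 5.59 years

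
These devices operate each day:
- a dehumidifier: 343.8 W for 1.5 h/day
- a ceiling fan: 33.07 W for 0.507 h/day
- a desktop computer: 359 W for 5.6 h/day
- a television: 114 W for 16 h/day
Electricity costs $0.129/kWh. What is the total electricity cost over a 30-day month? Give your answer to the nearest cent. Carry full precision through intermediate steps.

$16.90

dehumidifier: 343.8 W × 1.5 h × 30 d = 15,471 Wh = 15.47 kWh
ceiling fan: 33.07 W × 0.507 h × 30 d = 503 Wh = 0.503 kWh
desktop computer: 359 W × 5.6 h × 30 d = 60,312 Wh = 60.31 kWh
television: 114 W × 16 h × 30 d = 54,720 Wh = 54.72 kWh
Total energy = 15.47 + 0.503 + 60.31 + 54.72 = 131 kWh
Cost = 131 kWh × $0.129 = $16.90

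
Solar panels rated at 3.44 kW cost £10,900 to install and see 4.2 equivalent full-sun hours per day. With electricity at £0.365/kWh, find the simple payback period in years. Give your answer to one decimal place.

5.7 years

Daily generation = 3.44 kW × 4.2 h = 14.45 kWh
Annual generation = 14.45 × 365 = 5273.5 kWh
Annual savings = 5273.5 × £0.365 = £1,924.83
Payback = £10,900 / £1,924.83 = 5.66 years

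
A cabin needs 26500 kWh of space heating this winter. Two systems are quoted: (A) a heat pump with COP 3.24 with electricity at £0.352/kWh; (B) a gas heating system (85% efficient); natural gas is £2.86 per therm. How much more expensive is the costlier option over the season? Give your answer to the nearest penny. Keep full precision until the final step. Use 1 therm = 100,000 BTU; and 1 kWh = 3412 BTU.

Heat load = 26500 kWh × 3412 = 90,418,000 BTU
Gas: input = 90,418,000 / 0.85 = 106,374,118 BTU = 1,064 therm → 1,064 × £2.86 = £3,042.30
Heat pump: 90,418,000 BTU / 3412 = 26,500 kWh heat; / 3.24 = 8,179 kWh in → × £0.352 = £2,879.01
Difference = |£3,042.30 − £2,879.01| = £163.29

£163.29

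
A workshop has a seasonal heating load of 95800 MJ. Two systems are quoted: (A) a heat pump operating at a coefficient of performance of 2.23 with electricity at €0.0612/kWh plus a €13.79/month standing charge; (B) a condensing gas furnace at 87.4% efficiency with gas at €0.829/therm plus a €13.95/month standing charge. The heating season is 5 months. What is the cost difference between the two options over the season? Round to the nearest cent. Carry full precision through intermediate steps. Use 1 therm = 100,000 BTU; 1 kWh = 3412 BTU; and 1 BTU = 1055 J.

Heat load = 95800 MJ = 95,800,000,000 J / 1055 = 90,805,687 BTU
Gas: input = 90,805,687 / 0.874 = 103,896,667 BTU = 1,039 therm → 1,039 × €0.829 = €861.30; + 5 × €13.95 standing = €931.05
Heat pump: 90,805,687 BTU / 3412 = 26,610 kWh heat; / 2.23 = 11,930 kWh in → × €0.0612 = €730.38; + 5 × €13.79 standing = €799.33
Difference = |€931.05 − €799.33| = €131.72

€131.72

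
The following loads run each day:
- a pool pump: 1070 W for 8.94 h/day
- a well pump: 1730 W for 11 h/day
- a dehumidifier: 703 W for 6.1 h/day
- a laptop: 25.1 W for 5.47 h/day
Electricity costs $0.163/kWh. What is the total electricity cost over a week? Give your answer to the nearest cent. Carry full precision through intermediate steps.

pool pump: 1070 W × 8.94 h × 7 d = 66,961 Wh = 66.96 kWh
well pump: 1730 W × 11 h × 7 d = 133,210 Wh = 133.2 kWh
dehumidifier: 703 W × 6.1 h × 7 d = 30,018 Wh = 30.02 kWh
laptop: 25.1 W × 5.47 h × 7 d = 961 Wh = 0.9611 kWh
Total energy = 66.96 + 133.2 + 30.02 + 0.9611 = 231.1 kWh
Cost = 231.1 kWh × $0.163 = $37.68

$37.68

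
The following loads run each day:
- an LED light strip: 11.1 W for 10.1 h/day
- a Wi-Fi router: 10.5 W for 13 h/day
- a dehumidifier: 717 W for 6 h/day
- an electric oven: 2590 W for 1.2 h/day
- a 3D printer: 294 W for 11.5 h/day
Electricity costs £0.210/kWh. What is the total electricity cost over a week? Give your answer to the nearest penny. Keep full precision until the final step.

£16.23

LED light strip: 11.1 W × 10.1 h × 7 d = 785 Wh = 0.7848 kWh
Wi-Fi router: 10.5 W × 13 h × 7 d = 956 Wh = 0.9555 kWh
dehumidifier: 717 W × 6 h × 7 d = 30,114 Wh = 30.11 kWh
electric oven: 2590 W × 1.2 h × 7 d = 21,756 Wh = 21.76 kWh
3D printer: 294 W × 11.5 h × 7 d = 23,667 Wh = 23.67 kWh
Total energy = 0.7848 + 0.9555 + 30.11 + 21.76 + 23.67 = 77.28 kWh
Cost = 77.28 kWh × £0.210 = £16.23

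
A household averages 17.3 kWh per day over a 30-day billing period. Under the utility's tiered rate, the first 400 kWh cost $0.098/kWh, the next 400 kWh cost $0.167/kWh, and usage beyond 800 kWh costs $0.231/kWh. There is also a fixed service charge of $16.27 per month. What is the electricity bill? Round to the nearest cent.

$75.34

Usage = 17.3 kWh/day × 30 days = 519 kWh
First 400 kWh × $0.098 = $39.20
Next 119 kWh × $0.167 = $19.87
Remaining tier: 0 kWh (not reached)
Energy charge = $59.07; + service $16.27 = $75.34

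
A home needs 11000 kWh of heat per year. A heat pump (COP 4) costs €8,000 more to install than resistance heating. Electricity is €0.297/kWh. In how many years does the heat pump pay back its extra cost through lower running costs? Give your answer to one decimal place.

3.3 years

Resistance: 11000 kWh × €0.297 = €3,267.00/yr
Heat pump: 11000 / 4 = 2750 kWh in → × €0.297 = €816.75/yr
Annual savings = €2,450.25
Payback = €8,000 / €2,450.25 = 3.26 years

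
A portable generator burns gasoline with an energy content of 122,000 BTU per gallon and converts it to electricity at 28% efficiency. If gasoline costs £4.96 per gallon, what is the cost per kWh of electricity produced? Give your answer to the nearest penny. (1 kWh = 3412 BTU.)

Electrical output per gallon = 122,000 BTU × 0.28 / 3412 BTU/kWh = 10.01 kWh
Cost per kWh = £4.96 / 10.01 kWh = £0.495

£0.50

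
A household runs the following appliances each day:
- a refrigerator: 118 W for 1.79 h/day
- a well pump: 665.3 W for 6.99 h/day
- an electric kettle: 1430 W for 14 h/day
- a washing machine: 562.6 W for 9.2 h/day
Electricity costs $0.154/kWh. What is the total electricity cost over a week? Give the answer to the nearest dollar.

refrigerator: 118 W × 1.79 h × 7 d = 1,479 Wh = 1.479 kWh
well pump: 665.3 W × 6.99 h × 7 d = 32,553 Wh = 32.55 kWh
electric kettle: 1430 W × 14 h × 7 d = 140,140 Wh = 140.1 kWh
washing machine: 562.6 W × 9.2 h × 7 d = 36,231 Wh = 36.23 kWh
Total energy = 1.479 + 32.55 + 140.1 + 36.23 = 210.4 kWh
Cost = 210.4 kWh × $0.154 = $32.40 ≈ $32

$32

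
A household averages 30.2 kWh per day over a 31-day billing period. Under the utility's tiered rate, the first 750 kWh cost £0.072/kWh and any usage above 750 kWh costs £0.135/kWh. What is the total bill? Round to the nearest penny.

£79.14

Usage = 30.2 kWh/day × 31 days = 936.2 kWh
First 750 kWh × £0.072 = £54.00
Remaining 186.2 kWh × £0.135 = £25.14
Total = £79.14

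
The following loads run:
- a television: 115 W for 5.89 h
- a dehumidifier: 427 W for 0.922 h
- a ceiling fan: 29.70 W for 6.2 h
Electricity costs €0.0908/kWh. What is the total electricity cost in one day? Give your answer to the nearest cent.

television: 115 W × 5.89 h = 677 Wh = 0.6773 kWh
dehumidifier: 427 W × 0.922 h = 394 Wh = 0.3937 kWh
ceiling fan: 29.70 W × 6.2 h = 184 Wh = 0.1841 kWh
Total energy = 0.6773 + 0.3937 + 0.1841 = 1.255 kWh
Cost = 1.255 kWh × €0.0908 = €0.11

€0.11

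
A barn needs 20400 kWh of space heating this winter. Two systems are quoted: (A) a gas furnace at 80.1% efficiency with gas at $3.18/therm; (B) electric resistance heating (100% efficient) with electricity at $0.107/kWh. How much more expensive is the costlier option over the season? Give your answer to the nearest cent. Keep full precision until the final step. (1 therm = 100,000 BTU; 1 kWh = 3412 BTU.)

Heat load = 20400 kWh × 3412 = 69,604,800 BTU
Gas: input = 69,604,800 / 0.801 = 86,897,378 BTU = 869 therm → 869 × $3.18 = $2,763.34
Electric: 69,604,800 BTU / 3412 = 20,400 kWh → × $0.107 = $2,182.80
Difference = |$2,763.34 − $2,182.80| = $580.54

$580.54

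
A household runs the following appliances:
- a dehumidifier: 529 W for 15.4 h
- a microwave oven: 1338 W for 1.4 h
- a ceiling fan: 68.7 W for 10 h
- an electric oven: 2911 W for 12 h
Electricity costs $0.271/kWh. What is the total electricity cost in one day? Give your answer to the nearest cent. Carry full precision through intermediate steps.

$12.37

dehumidifier: 529 W × 15.4 h = 8,147 Wh = 8.147 kWh
microwave oven: 1338 W × 1.4 h = 1,873 Wh = 1.873 kWh
ceiling fan: 68.7 W × 10 h = 687 Wh = 0.687 kWh
electric oven: 2911 W × 12 h = 34,932 Wh = 34.93 kWh
Total energy = 8.147 + 1.873 + 0.687 + 34.93 = 45.64 kWh
Cost = 45.64 kWh × $0.271 = $12.37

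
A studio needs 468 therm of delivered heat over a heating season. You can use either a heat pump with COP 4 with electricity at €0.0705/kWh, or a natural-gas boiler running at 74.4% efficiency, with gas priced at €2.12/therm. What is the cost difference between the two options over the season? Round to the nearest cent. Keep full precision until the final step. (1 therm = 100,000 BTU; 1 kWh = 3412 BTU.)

€1091.80

Heat load = 468 therm × 100,000 = 46,800,000 BTU
Gas: input = 46,800,000 / 0.744 = 62,903,226 BTU = 629 therm → 629 × €2.12 = €1,333.55
Heat pump: 46,800,000 BTU / 3412 = 13,720 kWh heat; / 4 = 3,429 kWh in → × €0.0705 = €241.75
Difference = |€1,333.55 − €241.75| = €1,091.80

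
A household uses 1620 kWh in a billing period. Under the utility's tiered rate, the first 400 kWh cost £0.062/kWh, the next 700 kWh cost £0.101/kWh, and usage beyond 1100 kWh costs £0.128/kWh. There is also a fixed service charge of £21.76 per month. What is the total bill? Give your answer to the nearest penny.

First 400 kWh × £0.062 = £24.80
Next 700 kWh × £0.101 = £70.70
Remaining 520 kWh × £0.128 = £66.56
Energy charge = £162.06; + service £21.76 = £183.82

£183.82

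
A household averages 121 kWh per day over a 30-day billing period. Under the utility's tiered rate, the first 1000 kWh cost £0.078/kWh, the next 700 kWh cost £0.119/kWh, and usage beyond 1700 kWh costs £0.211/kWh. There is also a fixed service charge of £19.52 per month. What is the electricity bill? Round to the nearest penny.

£588.05

Usage = 121 kWh/day × 30 days = 3630 kWh
First 1000 kWh × £0.078 = £78.00
Next 700 kWh × £0.119 = £83.30
Remaining 1930 kWh × £0.211 = £407.23
Energy charge = £568.53; + service £19.52 = £588.05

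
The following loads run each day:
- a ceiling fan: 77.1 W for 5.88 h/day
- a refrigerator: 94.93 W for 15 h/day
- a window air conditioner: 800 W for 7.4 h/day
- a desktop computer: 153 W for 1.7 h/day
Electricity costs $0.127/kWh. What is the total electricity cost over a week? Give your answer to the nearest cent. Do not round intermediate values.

$7.16

ceiling fan: 77.1 W × 5.88 h × 7 d = 3,173 Wh = 3.173 kWh
refrigerator: 94.93 W × 15 h × 7 d = 9,968 Wh = 9.968 kWh
window air conditioner: 800 W × 7.4 h × 7 d = 41,440 Wh = 41.44 kWh
desktop computer: 153 W × 1.7 h × 7 d = 1,821 Wh = 1.821 kWh
Total energy = 3.173 + 9.968 + 41.44 + 1.821 = 56.4 kWh
Cost = 56.4 kWh × $0.127 = $7.16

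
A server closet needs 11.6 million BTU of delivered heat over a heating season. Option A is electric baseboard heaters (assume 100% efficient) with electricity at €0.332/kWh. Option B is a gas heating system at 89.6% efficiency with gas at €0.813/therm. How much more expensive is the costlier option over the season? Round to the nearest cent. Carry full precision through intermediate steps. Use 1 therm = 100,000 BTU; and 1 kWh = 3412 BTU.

€1023.47

Heat load = 11.6 × 10⁶ BTU = 11,600,000 BTU
Gas: input = 11,600,000 / 0.896 = 12,946,429 BTU = 129.5 therm → 129.5 × €0.813 = €105.25
Electric: 11,600,000 BTU / 3412 = 3,400 kWh → × €0.332 = €1,128.72
Difference = |€105.25 − €1,128.72| = €1,023.47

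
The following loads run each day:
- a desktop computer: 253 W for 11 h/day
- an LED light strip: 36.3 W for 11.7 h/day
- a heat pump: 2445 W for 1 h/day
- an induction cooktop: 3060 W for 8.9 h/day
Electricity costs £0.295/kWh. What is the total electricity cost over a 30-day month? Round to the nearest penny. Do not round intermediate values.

£291.05

desktop computer: 253 W × 11 h × 30 d = 83,490 Wh = 83.49 kWh
LED light strip: 36.3 W × 11.7 h × 30 d = 12,741 Wh = 12.74 kWh
heat pump: 2445 W × 1 h × 30 d = 73,350 Wh = 73.35 kWh
induction cooktop: 3060 W × 8.9 h × 30 d = 817,020 Wh = 817 kWh
Total energy = 83.49 + 12.74 + 73.35 + 817 = 986.6 kWh
Cost = 986.6 kWh × £0.295 = £291.05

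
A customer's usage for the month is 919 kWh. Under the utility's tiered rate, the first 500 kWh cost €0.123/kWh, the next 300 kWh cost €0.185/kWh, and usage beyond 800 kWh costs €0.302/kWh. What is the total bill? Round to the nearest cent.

€152.94

First 500 kWh × €0.123 = €61.50
Next 300 kWh × €0.185 = €55.50
Remaining 119 kWh × €0.302 = €35.94
Total = €152.94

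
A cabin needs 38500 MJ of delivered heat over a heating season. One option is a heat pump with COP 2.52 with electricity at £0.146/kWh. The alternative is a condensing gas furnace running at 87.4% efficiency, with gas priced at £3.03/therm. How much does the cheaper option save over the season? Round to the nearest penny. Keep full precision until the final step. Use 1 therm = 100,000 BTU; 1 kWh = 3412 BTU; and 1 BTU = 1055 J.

Heat load = 38500 MJ = 38,500,000,000 J / 1055 = 36,492,891 BTU
Gas: input = 36,492,891 / 0.874 = 41,753,880 BTU = 417.5 therm → 417.5 × £3.03 = £1,265.14
Heat pump: 36,492,891 BTU / 3412 = 10,700 kWh heat; / 2.52 = 4,244 kWh in → × £0.146 = £619.66
Difference = |£1,265.14 − £619.66| = £645.49

£645.49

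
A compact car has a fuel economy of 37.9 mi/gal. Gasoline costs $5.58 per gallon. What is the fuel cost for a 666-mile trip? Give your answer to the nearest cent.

$98.05

Fuel = 666 mi / 37.9 mpg = 17.57 gal
Cost = 17.57 gal × $5.58/gal = $98.05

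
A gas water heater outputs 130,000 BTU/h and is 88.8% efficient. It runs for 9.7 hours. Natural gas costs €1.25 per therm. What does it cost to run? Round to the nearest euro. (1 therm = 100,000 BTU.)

Heat delivered = 130,000 BTU/h × 9.7 h = 1,261,000 BTU
Gas input = 1,261,000 / 0.888 = 1,420,045 BTU
= 1,420,045 / 100,000 = 14.2 therm
Cost = 14.2 × €1.25/therm = €17.75 ≈ €18

€18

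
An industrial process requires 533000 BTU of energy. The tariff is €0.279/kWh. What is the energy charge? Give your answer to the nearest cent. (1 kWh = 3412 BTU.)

€43.58

533000 BTU × (0.00029308 kWh/BTU) = 156.2 kWh
Cost = 156.2 kWh × €0.279/kWh = €43.58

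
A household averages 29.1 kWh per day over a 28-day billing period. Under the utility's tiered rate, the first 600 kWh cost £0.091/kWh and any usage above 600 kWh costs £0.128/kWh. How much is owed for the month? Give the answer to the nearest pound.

£82

Usage = 29.1 kWh/day × 28 days = 814.8 kWh
First 600 kWh × £0.091 = £54.60
Remaining 214.8 kWh × £0.128 = £27.49
Total = £82.09 ≈ £82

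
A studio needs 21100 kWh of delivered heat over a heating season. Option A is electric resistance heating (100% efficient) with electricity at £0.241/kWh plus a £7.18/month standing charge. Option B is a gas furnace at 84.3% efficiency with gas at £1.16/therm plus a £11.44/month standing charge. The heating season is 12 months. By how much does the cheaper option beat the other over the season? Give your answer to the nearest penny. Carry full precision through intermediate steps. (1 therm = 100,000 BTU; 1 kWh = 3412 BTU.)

£4043.33

Heat load = 21100 kWh × 3412 = 71,993,200 BTU
Gas: input = 71,993,200 / 0.843 = 85,401,186 BTU = 854 therm → 854 × £1.16 = £990.65; + 12 × £11.44 standing = £1,127.93
Electric: 71,993,200 BTU / 3412 = 21,100 kWh → × £0.241 = £5,085.10; + 12 × £7.18 standing = £5,171.26
Difference = |£1,127.93 − £5,171.26| = £4,043.33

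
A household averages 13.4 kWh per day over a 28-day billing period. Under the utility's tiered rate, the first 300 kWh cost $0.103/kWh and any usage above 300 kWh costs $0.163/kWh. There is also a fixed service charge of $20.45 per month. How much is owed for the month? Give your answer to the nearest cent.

Usage = 13.4 kWh/day × 28 days = 375.2 kWh
First 300 kWh × $0.103 = $30.90
Remaining 75.2 kWh × $0.163 = $12.26
Energy charge = $43.16; + service $20.45 = $63.61

$63.61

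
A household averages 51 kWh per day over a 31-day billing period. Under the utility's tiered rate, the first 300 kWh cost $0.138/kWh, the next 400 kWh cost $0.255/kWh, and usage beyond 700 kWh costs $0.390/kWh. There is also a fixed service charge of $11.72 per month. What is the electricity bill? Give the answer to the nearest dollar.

$499

Usage = 51 kWh/day × 31 days = 1581 kWh
First 300 kWh × $0.138 = $41.40
Next 400 kWh × $0.255 = $102.00
Remaining 881 kWh × $0.390 = $343.59
Energy charge = $486.99; + service $11.72 = $498.71 ≈ $499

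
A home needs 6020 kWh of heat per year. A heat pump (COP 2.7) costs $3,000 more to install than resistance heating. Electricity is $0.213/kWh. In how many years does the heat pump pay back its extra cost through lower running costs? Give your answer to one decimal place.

3.7 years

Resistance: 6020 kWh × $0.213 = $1,282.26/yr
Heat pump: 6020 / 2.7 = 2230 kWh in → × $0.213 = $474.91/yr
Annual savings = $807.35
Payback = $3,000 / $807.35 = 3.72 years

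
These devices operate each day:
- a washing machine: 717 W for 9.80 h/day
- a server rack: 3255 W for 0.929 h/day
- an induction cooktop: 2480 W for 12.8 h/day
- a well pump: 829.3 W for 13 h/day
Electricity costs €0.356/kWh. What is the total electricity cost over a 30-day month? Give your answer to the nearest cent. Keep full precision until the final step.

€561.51

washing machine: 717 W × 9.80 h × 30 d = 210,798 Wh = 210.8 kWh
server rack: 3255 W × 0.929 h × 30 d = 90,717 Wh = 90.72 kWh
induction cooktop: 2480 W × 12.8 h × 30 d = 952,320 Wh = 952.3 kWh
well pump: 829.3 W × 13 h × 30 d = 323,427 Wh = 323.4 kWh
Total energy = 210.8 + 90.72 + 952.3 + 323.4 = 1,577 kWh
Cost = 1,577 kWh × €0.356 = €561.51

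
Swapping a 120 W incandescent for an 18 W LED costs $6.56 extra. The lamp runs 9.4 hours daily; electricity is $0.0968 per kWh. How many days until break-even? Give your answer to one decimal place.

Power saved = 120 − 18 = 102 W
Daily energy saved = 102 W × 9.4 h = 958.8 Wh = 0.9588 kWh
Daily savings = 0.9588 × $0.0968 = $0.0928
Payback = $6.56 / $0.0928 per day = 70.68 days

70.7 days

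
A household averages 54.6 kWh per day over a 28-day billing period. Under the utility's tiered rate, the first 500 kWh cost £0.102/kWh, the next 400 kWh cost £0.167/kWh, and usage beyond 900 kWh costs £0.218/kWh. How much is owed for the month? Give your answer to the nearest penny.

£254.88

Usage = 54.6 kWh/day × 28 days = 1528.8 kWh
First 500 kWh × £0.102 = £51.00
Next 400 kWh × £0.167 = £66.80
Remaining 628.8 kWh × £0.218 = £137.08
Total = £254.88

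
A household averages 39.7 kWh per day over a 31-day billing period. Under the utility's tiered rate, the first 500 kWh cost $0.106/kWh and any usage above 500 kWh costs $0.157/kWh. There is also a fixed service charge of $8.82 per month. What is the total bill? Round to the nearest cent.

Usage = 39.7 kWh/day × 31 days = 1230.7 kWh
First 500 kWh × $0.106 = $53.00
Remaining 730.7 kWh × $0.157 = $114.72
Energy charge = $167.72; + service $8.82 = $176.54

$176.54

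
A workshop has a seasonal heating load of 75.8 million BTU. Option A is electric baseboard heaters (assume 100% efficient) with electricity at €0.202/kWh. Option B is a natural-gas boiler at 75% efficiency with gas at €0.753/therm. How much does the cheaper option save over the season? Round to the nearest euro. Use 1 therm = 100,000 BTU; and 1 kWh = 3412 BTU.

Heat load = 75.8 × 10⁶ BTU = 75,800,000 BTU
Gas: input = 75,800,000 / 0.750 = 101,066,667 BTU = 1,011 therm → 1,011 × €0.753 = €761.03
Electric: 75,800,000 BTU / 3412 = 22,220 kWh → × €0.202 = €4,487.57
Difference = |€761.03 − €4,487.57| = €3,726.54 ≈ €3727

€3727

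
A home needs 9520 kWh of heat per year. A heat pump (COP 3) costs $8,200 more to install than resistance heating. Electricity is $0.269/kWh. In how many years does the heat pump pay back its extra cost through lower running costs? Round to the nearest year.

5 years

Resistance: 9520 kWh × $0.269 = $2,560.88/yr
Heat pump: 9520 / 3 = 3173 kWh in → × $0.269 = $853.63/yr
Annual savings = $1,707.25
Payback = $8,200 / $1,707.25 = 4.8 years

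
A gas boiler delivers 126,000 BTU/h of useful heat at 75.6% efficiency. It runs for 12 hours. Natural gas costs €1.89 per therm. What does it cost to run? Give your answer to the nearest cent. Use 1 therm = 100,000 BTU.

Heat delivered = 126,000 BTU/h × 12 h = 1,512,000 BTU
Gas input = 1,512,000 / 0.756 = 2,000,000 BTU
= 2,000,000 / 100,000 = 20 therm
Cost = 20 × €1.89/therm = €37.80

€37.80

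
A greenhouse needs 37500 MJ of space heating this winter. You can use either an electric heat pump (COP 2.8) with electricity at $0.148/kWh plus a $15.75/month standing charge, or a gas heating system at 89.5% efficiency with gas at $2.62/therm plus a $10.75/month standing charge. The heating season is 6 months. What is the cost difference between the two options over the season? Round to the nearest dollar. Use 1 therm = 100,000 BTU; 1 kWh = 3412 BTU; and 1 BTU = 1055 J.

$460

Heat load = 37500 MJ = 37,500,000,000 J / 1055 = 35,545,024 BTU
Gas: input = 35,545,024 / 0.895 = 39,715,110 BTU = 397.2 therm → 397.2 × $2.62 = $1,040.54; + 6 × $10.75 standing = $1,105.04
Heat pump: 35,545,024 BTU / 3412 = 10,420 kWh heat; / 2.8 = 3,721 kWh in → × $0.148 = $550.65; + 6 × $15.75 standing = $645.15
Difference = |$1,105.04 − $645.15| = $459.89 ≈ $460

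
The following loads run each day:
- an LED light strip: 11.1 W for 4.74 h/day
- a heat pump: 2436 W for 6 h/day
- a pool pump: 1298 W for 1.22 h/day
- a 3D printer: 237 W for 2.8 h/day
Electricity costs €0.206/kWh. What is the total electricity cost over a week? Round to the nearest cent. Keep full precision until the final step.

LED light strip: 11.1 W × 4.74 h × 7 d = 368 Wh = 0.3683 kWh
heat pump: 2436 W × 6 h × 7 d = 102,312 Wh = 102.3 kWh
pool pump: 1298 W × 1.22 h × 7 d = 11,085 Wh = 11.08 kWh
3D printer: 237 W × 2.8 h × 7 d = 4,645 Wh = 4.645 kWh
Total energy = 0.3683 + 102.3 + 11.08 + 4.645 = 118.4 kWh
Cost = 118.4 kWh × €0.206 = €24.39

€24.39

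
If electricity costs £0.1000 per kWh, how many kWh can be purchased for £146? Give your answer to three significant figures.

1460 kWh

£146 / £0.1000 per kWh = 1,460 kWh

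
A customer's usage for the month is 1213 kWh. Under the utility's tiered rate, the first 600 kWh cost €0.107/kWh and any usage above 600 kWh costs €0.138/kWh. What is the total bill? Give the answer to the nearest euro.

€149

First 600 kWh × €0.107 = €64.20
Remaining 613 kWh × €0.138 = €84.59
Total = €148.79 ≈ €149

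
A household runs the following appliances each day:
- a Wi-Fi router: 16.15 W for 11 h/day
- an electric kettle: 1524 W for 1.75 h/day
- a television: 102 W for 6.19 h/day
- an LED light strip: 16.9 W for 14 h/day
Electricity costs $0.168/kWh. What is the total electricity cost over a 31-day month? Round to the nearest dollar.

$19

Wi-Fi router: 16.15 W × 11 h × 31 d = 5,507 Wh = 5.507 kWh
electric kettle: 1524 W × 1.75 h × 31 d = 82,677 Wh = 82.68 kWh
television: 102 W × 6.19 h × 31 d = 19,573 Wh = 19.57 kWh
LED light strip: 16.9 W × 14 h × 31 d = 7,335 Wh = 7.335 kWh
Total energy = 5.507 + 82.68 + 19.57 + 7.335 = 115.1 kWh
Cost = 115.1 kWh × $0.168 = $19.34 ≈ $19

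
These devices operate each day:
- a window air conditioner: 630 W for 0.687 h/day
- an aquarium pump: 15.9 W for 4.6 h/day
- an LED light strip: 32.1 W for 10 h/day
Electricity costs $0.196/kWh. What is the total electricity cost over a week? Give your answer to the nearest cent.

$1.13

window air conditioner: 630 W × 0.687 h × 7 d = 3,030 Wh = 3.03 kWh
aquarium pump: 15.9 W × 4.6 h × 7 d = 512 Wh = 0.512 kWh
LED light strip: 32.1 W × 10 h × 7 d = 2,247 Wh = 2.247 kWh
Total energy = 3.03 + 0.512 + 2.247 = 5.789 kWh
Cost = 5.789 kWh × $0.196 = $1.13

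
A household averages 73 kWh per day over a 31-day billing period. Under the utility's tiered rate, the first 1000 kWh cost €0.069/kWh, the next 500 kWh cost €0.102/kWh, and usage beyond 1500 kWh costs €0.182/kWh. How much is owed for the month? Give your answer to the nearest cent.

Usage = 73 kWh/day × 31 days = 2263 kWh
First 1000 kWh × €0.069 = €69.00
Next 500 kWh × €0.102 = €51.00
Remaining 763 kWh × €0.182 = €138.87
Total = €258.87

€258.87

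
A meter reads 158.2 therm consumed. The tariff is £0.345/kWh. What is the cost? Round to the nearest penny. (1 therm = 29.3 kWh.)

158.2 therm × (29.3 kWh/therm) = 4,635 kWh
Cost = 4,635 kWh × £0.345/kWh = £1,599.16

£1599.16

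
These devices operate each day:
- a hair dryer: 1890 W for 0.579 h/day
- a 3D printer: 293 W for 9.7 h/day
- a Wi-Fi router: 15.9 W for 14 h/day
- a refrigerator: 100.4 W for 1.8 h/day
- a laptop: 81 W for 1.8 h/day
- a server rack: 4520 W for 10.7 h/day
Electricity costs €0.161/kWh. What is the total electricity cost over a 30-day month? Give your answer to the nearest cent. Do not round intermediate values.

€255.26

hair dryer: 1890 W × 0.579 h × 30 d = 32,829 Wh = 32.83 kWh
3D printer: 293 W × 9.7 h × 30 d = 85,263 Wh = 85.26 kWh
Wi-Fi router: 15.9 W × 14 h × 30 d = 6,678 Wh = 6.678 kWh
refrigerator: 100.4 W × 1.8 h × 30 d = 5,422 Wh = 5.422 kWh
laptop: 81 W × 1.8 h × 30 d = 4,374 Wh = 4.374 kWh
server rack: 4520 W × 10.7 h × 30 d = 1,450,920 Wh = 1,451 kWh
Total energy = 32.83 + 85.26 + 6.678 + 5.422 + 4.374 + 1,451 = 1,585 kWh
Cost = 1,585 kWh × €0.161 = €255.26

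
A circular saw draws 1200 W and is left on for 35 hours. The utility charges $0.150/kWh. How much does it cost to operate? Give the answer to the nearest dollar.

$6

Energy = 1200 W × 35 h = 42,000 Wh = 42 kWh
Cost = 42 kWh × $0.150/kWh = $6.30 ≈ $6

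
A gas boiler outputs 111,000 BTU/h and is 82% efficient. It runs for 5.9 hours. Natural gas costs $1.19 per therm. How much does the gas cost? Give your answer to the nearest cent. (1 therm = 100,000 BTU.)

$9.50

Heat delivered = 111,000 BTU/h × 5.9 h = 654,900 BTU
Gas input = 654,900 / 0.82 = 798,659 BTU
= 798,659 / 100,000 = 7.987 therm
Cost = 7.987 × $1.19/therm = $9.50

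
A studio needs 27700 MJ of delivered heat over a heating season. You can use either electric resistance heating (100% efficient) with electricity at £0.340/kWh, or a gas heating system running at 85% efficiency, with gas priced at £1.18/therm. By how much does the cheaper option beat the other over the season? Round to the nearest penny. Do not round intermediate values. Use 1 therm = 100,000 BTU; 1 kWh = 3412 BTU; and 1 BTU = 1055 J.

Heat load = 27700 MJ = 27,700,000,000 J / 1055 = 26,255,924 BTU
Gas: input = 26,255,924 / 0.85 = 30,889,323 BTU = 308.9 therm → 308.9 × £1.18 = £364.49
Electric: 26,255,924 BTU / 3412 = 7,695 kWh → × £0.340 = £2,616.36
Difference = |£364.49 − £2,616.36| = £2,251.86

£2251.86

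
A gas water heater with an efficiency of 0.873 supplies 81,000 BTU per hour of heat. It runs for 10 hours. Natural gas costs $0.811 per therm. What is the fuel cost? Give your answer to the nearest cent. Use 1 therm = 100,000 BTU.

$7.52

Heat delivered = 81,000 BTU/h × 10 h = 810,000 BTU
Gas input = 810,000 / 0.873 = 927,835 BTU
= 927,835 / 100,000 = 9.278 therm
Cost = 9.278 × $0.811/therm = $7.52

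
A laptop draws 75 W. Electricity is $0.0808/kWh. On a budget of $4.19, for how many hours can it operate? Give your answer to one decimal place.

Energy budget = $4.19 / $0.0808 per kWh = 51.86 kWh = 51,856 Wh
Runtime = 51,856 Wh / 75 W = 691.4 h

691.4 h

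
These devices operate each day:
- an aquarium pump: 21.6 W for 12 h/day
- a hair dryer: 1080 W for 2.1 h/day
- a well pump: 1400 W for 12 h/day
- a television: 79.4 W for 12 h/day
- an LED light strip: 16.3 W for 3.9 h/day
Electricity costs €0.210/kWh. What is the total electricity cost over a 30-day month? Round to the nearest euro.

€128

aquarium pump: 21.6 W × 12 h × 30 d = 7,776 Wh = 7.776 kWh
hair dryer: 1080 W × 2.1 h × 30 d = 68,040 Wh = 68.04 kWh
well pump: 1400 W × 12 h × 30 d = 504,000 Wh = 504 kWh
television: 79.4 W × 12 h × 30 d = 28,584 Wh = 28.58 kWh
LED light strip: 16.3 W × 3.9 h × 30 d = 1,907 Wh = 1.907 kWh
Total energy = 7.776 + 68.04 + 504 + 28.58 + 1.907 = 610.3 kWh
Cost = 610.3 kWh × €0.210 = €128.16 ≈ €128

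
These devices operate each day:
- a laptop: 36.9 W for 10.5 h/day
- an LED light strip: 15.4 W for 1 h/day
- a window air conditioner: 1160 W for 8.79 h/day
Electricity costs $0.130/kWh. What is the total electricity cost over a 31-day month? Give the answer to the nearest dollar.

$43

laptop: 36.9 W × 10.5 h × 31 d = 12,011 Wh = 12.01 kWh
LED light strip: 15.4 W × 1 h × 31 d = 477 Wh = 0.4774 kWh
window air conditioner: 1160 W × 8.79 h × 31 d = 316,088 Wh = 316.1 kWh
Total energy = 12.01 + 0.4774 + 316.1 = 328.6 kWh
Cost = 328.6 kWh × $0.130 = $42.71 ≈ $43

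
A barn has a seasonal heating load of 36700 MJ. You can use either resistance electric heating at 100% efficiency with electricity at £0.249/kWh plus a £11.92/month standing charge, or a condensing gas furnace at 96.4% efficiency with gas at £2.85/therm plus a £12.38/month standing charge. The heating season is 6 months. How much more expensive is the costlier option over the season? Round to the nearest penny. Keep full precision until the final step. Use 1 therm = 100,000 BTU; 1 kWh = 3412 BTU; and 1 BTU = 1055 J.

Heat load = 36700 MJ = 36,700,000,000 J / 1055 = 34,786,730 BTU
Gas: input = 34,786,730 / 0.964 = 36,085,819 BTU = 360.9 therm → 360.9 × £2.85 = £1,028.45; + 6 × £12.38 standing = £1,102.73
Electric: 34,786,730 BTU / 3412 = 10,200 kWh → × £0.249 = £2,538.66; + 6 × £11.92 standing = £2,610.18
Difference = |£1,102.73 − £2,610.18| = £1,507.45

£1507.45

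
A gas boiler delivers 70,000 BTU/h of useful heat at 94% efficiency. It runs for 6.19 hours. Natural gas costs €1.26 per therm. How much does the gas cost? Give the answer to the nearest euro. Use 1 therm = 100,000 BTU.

Heat delivered = 70,000 BTU/h × 6.19 h = 433,300 BTU
Gas input = 433,300 / 0.94 = 460,957 BTU
= 460,957 / 100,000 = 4.61 therm
Cost = 4.61 × €1.26/therm = €5.81 ≈ €6

€6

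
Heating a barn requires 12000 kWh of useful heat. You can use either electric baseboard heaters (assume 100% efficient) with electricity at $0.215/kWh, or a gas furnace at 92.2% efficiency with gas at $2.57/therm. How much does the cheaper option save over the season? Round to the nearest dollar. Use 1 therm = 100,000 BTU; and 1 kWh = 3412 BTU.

$1439

Heat load = 12000 kWh × 3412 = 40,944,000 BTU
Gas: input = 40,944,000 / 0.922 = 44,407,809 BTU = 444.1 therm → 444.1 × $2.57 = $1,141.28
Electric: 40,944,000 BTU / 3412 = 12,000 kWh → × $0.215 = $2,580.00
Difference = |$1,141.28 − $2,580.00| = $1,438.72 ≈ $1439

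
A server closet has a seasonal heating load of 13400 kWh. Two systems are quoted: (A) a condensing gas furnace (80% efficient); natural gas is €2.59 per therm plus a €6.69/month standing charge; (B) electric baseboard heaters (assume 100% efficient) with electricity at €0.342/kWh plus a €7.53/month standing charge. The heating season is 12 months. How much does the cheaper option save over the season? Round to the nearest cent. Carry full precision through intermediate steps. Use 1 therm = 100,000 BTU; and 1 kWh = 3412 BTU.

Heat load = 13400 kWh × 3412 = 45,720,800 BTU
Gas: input = 45,720,800 / 0.80 = 57,151,000 BTU = 571.5 therm → 571.5 × €2.59 = €1,480.21; + 12 × €6.69 standing = €1,560.49
Electric: 45,720,800 BTU / 3412 = 13,400 kWh → × €0.342 = €4,582.80; + 12 × €7.53 standing = €4,673.16
Difference = |€1,560.49 − €4,673.16| = €3,112.67

€3112.67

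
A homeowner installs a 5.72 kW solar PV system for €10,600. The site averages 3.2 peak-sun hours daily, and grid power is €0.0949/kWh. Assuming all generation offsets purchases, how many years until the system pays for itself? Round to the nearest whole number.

Daily generation = 5.72 kW × 3.2 h = 18.3 kWh
Annual generation = 18.3 × 365 = 6681 kWh
Annual savings = 6681 × €0.0949 = €634.02
Payback = €10,600 / €634.02 = 16.7 years

17 years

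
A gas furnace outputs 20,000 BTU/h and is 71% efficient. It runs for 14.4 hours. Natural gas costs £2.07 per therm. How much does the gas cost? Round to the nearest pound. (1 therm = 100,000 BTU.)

£8

Heat delivered = 20,000 BTU/h × 14.4 h = 288,000 BTU
Gas input = 288,000 / 0.71 = 405,634 BTU
= 405,634 / 100,000 = 4.056 therm
Cost = 4.056 × £2.07/therm = £8.40 ≈ £8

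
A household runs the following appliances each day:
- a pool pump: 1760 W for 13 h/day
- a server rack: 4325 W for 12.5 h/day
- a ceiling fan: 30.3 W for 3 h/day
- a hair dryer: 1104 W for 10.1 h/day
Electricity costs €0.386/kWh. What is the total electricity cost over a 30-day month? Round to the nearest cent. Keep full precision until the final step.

€1021.17

pool pump: 1760 W × 13 h × 30 d = 686,400 Wh = 686.4 kWh
server rack: 4325 W × 12.5 h × 30 d = 1,621,875 Wh = 1,622 kWh
ceiling fan: 30.3 W × 3 h × 30 d = 2,727 Wh = 2.727 kWh
hair dryer: 1104 W × 10.1 h × 30 d = 334,512 Wh = 334.5 kWh
Total energy = 686.4 + 1,622 + 2.727 + 334.5 = 2,646 kWh
Cost = 2,646 kWh × €0.386 = €1,021.17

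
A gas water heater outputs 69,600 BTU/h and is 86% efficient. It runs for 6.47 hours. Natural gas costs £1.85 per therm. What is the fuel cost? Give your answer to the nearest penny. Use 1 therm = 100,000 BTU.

Heat delivered = 69,600 BTU/h × 6.47 h = 450,312 BTU
Gas input = 450,312 / 0.86 = 523,619 BTU
= 523,619 / 100,000 = 5.236 therm
Cost = 5.236 × £1.85/therm = £9.69

£9.69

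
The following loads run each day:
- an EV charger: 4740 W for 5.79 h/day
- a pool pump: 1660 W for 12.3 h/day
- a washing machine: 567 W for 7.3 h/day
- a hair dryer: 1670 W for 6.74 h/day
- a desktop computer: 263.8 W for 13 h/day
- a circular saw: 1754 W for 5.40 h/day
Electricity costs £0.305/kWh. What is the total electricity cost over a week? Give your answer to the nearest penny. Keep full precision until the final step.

EV charger: 4740 W × 5.79 h × 7 d = 192,112 Wh = 192.1 kWh
pool pump: 1660 W × 12.3 h × 7 d = 142,926 Wh = 142.9 kWh
washing machine: 567 W × 7.3 h × 7 d = 28,974 Wh = 28.97 kWh
hair dryer: 1670 W × 6.74 h × 7 d = 78,791 Wh = 78.79 kWh
desktop computer: 263.8 W × 13 h × 7 d = 24,006 Wh = 24.01 kWh
circular saw: 1754 W × 5.40 h × 7 d = 66,301 Wh = 66.3 kWh
Total energy = 192.1 + 142.9 + 28.97 + 78.79 + 24.01 + 66.3 = 533.1 kWh
Cost = 533.1 kWh × £0.305 = £162.60

£162.60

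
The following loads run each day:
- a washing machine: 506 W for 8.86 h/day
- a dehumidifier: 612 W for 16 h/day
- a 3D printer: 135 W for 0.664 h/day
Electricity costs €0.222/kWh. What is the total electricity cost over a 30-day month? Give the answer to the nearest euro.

€96

washing machine: 506 W × 8.86 h × 30 d = 134,495 Wh = 134.5 kWh
dehumidifier: 612 W × 16 h × 30 d = 293,760 Wh = 293.8 kWh
3D printer: 135 W × 0.664 h × 30 d = 2,689 Wh = 2.689 kWh
Total energy = 134.5 + 293.8 + 2.689 = 430.9 kWh
Cost = 430.9 kWh × €0.222 = €95.67 ≈ €96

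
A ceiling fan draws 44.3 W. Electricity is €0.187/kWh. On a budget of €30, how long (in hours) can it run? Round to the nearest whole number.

3621 h

Energy budget = €30 / €0.187 per kWh = 160.4 kWh = 160,428 Wh
Runtime = 160,428 Wh / 44.3 W = 3,621 h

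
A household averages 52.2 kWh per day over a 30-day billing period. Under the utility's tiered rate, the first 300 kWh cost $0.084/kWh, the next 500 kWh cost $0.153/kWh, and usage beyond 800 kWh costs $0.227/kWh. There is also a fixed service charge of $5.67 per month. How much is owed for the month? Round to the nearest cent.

$281.25

Usage = 52.2 kWh/day × 30 days = 1566 kWh
First 300 kWh × $0.084 = $25.20
Next 500 kWh × $0.153 = $76.50
Remaining 766 kWh × $0.227 = $173.88
Energy charge = $275.58; + service $5.67 = $281.25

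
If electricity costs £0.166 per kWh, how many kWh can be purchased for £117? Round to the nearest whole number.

£117 / £0.166 per kWh = 704.8 kWh

705 kWh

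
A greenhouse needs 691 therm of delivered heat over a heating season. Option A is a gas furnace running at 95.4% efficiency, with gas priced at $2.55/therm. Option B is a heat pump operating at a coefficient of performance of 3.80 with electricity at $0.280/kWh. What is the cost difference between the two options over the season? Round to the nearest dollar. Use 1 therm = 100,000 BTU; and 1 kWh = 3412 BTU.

Heat load = 691 therm × 100,000 = 69,100,000 BTU
Gas: input = 69,100,000 / 0.954 = 72,431,866 BTU = 724.3 therm → 724.3 × $2.55 = $1,847.01
Heat pump: 69,100,000 BTU / 3412 = 20,250 kWh heat; / 3.80 = 5,329 kWh in → × $0.280 = $1,492.26
Difference = |$1,847.01 − $1,492.26| = $354.76 ≈ $355

$355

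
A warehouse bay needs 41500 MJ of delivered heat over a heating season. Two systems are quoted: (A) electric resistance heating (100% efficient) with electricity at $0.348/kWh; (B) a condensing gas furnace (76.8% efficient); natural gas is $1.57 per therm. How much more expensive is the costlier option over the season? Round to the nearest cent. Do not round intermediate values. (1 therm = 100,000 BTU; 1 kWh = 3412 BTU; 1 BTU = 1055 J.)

Heat load = 41500 MJ = 41,500,000,000 J / 1055 = 39,336,493 BTU
Gas: input = 39,336,493 / 0.768 = 51,219,392 BTU = 512.2 therm → 512.2 × $1.57 = $804.14
Electric: 39,336,493 BTU / 3412 = 11,530 kWh → × $0.348 = $4,012.05
Difference = |$804.14 − $4,012.05| = $3,207.90

$3207.90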